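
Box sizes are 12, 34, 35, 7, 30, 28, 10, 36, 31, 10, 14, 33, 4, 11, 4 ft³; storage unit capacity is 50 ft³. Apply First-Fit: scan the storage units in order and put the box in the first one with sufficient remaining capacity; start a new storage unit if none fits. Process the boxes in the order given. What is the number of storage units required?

7 storage units

storage unit 1: place 12 ft³, 38 ft³ left
storage unit 1: place 34 ft³, 4 ft³ left
storage unit 2: place 35 ft³, 15 ft³ left
storage unit 2: place 7 ft³, 8 ft³ left
storage unit 3: place 30 ft³, 20 ft³ left
storage unit 4: place 28 ft³, 22 ft³ left
storage unit 3: place 10 ft³, 10 ft³ left
storage unit 5: place 36 ft³, 14 ft³ left
storage unit 6: place 31 ft³, 19 ft³ left
storage unit 3: place 10 ft³, 0 ft³ left
storage unit 4: place 14 ft³, 8 ft³ left
storage unit 7: place 33 ft³, 17 ft³ left
storage unit 1: place 4 ft³, 0 ft³ left
storage unit 5: place 11 ft³, 3 ft³ left
storage unit 2: place 4 ft³, 4 ft³ left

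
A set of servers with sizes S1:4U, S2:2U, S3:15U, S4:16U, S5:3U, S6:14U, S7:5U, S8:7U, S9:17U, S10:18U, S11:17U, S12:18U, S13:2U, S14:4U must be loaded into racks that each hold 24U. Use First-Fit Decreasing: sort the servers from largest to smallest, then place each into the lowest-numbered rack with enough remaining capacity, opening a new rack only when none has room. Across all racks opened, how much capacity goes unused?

26

Sorted descending: 18, 18, 17, 17, 16, 15, 14, 7, 5, 4, 4, 3, 2, 2.
Put 18U in rack 1; 6U remain.
Put 18U in rack 2; 6U remain.
Put 17U in rack 3; 7U remain.
Put 17U in rack 4; 7U remain.
Put 16U in rack 5; 8U remain.
Put 15U in rack 6; 9U remain.
Put 14U in rack 7; 10U remain.
Put 7U in rack 3; 0U remain.
Put 5U in rack 1; 1U remain.
Put 4U in rack 2; 2U remain.
Put 4U in rack 4; 3U remain.
Put 3U in rack 4; 0U remain.
Put 2U in rack 2; 0U remain.
Put 2U in rack 5; 6U remain.
7 racks × 24U = 168U; used 142U; unused 26U.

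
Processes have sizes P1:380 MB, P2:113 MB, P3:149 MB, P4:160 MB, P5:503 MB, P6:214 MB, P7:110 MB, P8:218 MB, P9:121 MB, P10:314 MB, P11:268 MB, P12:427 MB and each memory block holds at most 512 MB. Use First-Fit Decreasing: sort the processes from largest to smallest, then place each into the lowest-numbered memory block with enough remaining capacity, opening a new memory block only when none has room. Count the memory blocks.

7

Sorted descending: 503, 427, 380, 314, 268, 218, 214, 160, 149, 121, 113, 110.
memory block 1: place 503 MB, 9 MB left
memory block 2: place 427 MB, 85 MB left
memory block 3: place 380 MB, 132 MB left
memory block 4: place 314 MB, 198 MB left
memory block 5: place 268 MB, 244 MB left
memory block 5: place 218 MB, 26 MB left
memory block 6: place 214 MB, 298 MB left
memory block 4: place 160 MB, 38 MB left
memory block 6: place 149 MB, 149 MB left
memory block 3: place 121 MB, 11 MB left
memory block 6: place 113 MB, 36 MB left
memory block 7: place 110 MB, 402 MB left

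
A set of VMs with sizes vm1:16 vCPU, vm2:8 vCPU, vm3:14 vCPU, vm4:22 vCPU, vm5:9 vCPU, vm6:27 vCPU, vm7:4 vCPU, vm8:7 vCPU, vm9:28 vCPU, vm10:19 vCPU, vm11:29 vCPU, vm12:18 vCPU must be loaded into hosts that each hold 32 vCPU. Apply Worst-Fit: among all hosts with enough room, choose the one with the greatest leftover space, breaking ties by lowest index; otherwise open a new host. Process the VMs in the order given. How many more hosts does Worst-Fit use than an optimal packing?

Worst-Fit: [16,8] [14,9,7] [22,4] [27] [28] [19] [29] [18] → 8 hosts.
Total size 201 vCPU; any packing needs at least ⌈201/32⌉ = 7 hosts.
An optimal packing achieves that bound: [29] [28,4] [27] [22,9] [19,8] [18,14] [16,7] → 7 hosts.
Excess: 8 − 7 = 1.

1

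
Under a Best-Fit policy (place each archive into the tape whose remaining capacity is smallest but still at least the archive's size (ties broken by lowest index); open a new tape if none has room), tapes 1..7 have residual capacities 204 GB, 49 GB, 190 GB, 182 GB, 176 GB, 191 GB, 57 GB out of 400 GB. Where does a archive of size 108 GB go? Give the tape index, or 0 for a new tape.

Tapes with room: tape 1 (204 GB), tape 3 (190 GB), tape 4 (182 GB), tape 5 (176 GB), tape 6 (191 GB).
Tightest fit is tape 5 with 176 GB free.

5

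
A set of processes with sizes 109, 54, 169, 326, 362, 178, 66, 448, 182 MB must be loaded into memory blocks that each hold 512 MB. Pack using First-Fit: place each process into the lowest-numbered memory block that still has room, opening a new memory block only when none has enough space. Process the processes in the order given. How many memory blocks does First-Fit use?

5

memory block 1: place 109 MB, 403 MB left
memory block 1: place 54 MB, 349 MB left
memory block 1: place 169 MB, 180 MB left
memory block 2: place 326 MB, 186 MB left
memory block 3: place 362 MB, 150 MB left
memory block 1: place 178 MB, 2 MB left
memory block 2: place 66 MB, 120 MB left
memory block 4: place 448 MB, 64 MB left
memory block 5: place 182 MB, 330 MB left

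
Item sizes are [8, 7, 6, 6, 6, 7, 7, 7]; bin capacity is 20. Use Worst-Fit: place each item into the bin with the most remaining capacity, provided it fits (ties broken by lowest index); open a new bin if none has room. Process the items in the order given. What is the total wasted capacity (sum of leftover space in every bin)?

Put 8 in bin 1; 12 remain.
Put 7 in bin 1; 5 remain.
Put 6 in bin 2; 14 remain.
Put 6 in bin 2; 8 remain.
Put 6 in bin 2; 2 remain.
Put 7 in bin 3; 13 remain.
Put 7 in bin 3; 6 remain.
Put 7 in bin 4; 13 remain.
4 bins × 20 = 80; used 54; unused 26.

26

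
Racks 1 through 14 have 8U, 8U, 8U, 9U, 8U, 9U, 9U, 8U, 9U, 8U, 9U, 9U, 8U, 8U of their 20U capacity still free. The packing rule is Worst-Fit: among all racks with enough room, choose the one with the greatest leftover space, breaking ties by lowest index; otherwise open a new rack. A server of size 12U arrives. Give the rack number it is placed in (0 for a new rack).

0

No rack has ≥ 12U free, so a new rack is opened.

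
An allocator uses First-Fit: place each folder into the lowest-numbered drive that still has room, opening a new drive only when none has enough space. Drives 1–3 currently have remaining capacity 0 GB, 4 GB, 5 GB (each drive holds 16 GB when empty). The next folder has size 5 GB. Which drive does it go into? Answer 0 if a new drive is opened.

Drives with room: drive 3 (5 GB).
The first with room is drive 3.

3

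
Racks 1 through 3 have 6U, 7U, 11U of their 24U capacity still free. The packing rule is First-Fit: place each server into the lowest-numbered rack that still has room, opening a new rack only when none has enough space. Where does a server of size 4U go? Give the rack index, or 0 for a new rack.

1

Racks with room: rack 1 (6U), rack 2 (7U), rack 3 (11U).
The first with room is rack 1.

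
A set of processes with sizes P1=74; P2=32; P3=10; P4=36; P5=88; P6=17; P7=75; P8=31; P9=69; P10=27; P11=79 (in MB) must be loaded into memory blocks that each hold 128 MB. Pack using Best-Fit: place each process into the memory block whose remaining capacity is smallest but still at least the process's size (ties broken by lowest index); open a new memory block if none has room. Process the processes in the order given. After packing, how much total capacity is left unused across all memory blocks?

102

memory block 1: place P1 (74 MB), 54 MB left
memory block 1: place P2 (32 MB), 22 MB left
memory block 1: place P3 (10 MB), 12 MB left
memory block 2: place P4 (36 MB), 92 MB left
memory block 2: place P5 (88 MB), 4 MB left
memory block 3: place P6 (17 MB), 111 MB left
memory block 3: place P7 (75 MB), 36 MB left
memory block 3: place P8 (31 MB), 5 MB left
memory block 4: place P9 (69 MB), 59 MB left
memory block 4: place P10 (27 MB), 32 MB left
memory block 5: place P11 (79 MB), 49 MB left
5 memory blocks × 128 MB = 640 MB; used 538 MB; unused 102 MB.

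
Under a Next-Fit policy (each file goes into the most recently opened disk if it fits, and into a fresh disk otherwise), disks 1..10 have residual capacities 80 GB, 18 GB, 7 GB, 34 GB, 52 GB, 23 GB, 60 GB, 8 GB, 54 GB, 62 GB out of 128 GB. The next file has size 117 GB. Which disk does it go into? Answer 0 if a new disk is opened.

Next-Fit only looks at disk 10, which has 62 GB free.
117 GB does not fit, so a new disk is opened.

0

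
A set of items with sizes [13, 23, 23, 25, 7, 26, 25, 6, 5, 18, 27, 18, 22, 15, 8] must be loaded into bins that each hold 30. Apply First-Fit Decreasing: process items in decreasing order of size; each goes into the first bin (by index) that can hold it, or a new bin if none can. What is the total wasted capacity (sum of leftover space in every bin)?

Sorted descending: 27, 26, 25, 25, 23, 23, 22, 18, 18, 15, 13, 8, 7, 6, 5.
Put 27 in bin 1; 3 remain.
Put 26 in bin 2; 4 remain.
Put 25 in bin 3; 5 remain.
Put 25 in bin 4; 5 remain.
Put 23 in bin 5; 7 remain.
Put 23 in bin 6; 7 remain.
Put 22 in bin 7; 8 remain.
Put 18 in bin 8; 12 remain.
Put 18 in bin 9; 12 remain.
Put 15 in bin 10; 15 remain.
Put 13 in bin 10; 2 remain.
Put 8 in bin 7; 0 remain.
Put 7 in bin 5; 0 remain.
Put 6 in bin 6; 1 remain.
Put 5 in bin 3; 0 remain.
10 bins × 30 = 300; used 261; unused 39.

39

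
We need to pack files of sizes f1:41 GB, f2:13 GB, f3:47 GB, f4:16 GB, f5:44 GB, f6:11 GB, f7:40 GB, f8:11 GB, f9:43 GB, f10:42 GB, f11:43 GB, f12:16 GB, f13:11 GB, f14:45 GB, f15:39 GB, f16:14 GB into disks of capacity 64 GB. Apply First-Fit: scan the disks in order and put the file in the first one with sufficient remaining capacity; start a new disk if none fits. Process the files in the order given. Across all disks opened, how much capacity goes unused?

disk 1: place f1 (41 GB), 23 GB left
disk 1: place f2 (13 GB), 10 GB left
disk 2: place f3 (47 GB), 17 GB left
disk 2: place f4 (16 GB), 1 GB left
disk 3: place f5 (44 GB), 20 GB left
disk 3: place f6 (11 GB), 9 GB left
disk 4: place f7 (40 GB), 24 GB left
disk 4: place f8 (11 GB), 13 GB left
disk 5: place f9 (43 GB), 21 GB left
disk 6: place f10 (42 GB), 22 GB left
disk 7: place f11 (43 GB), 21 GB left
disk 5: place f12 (16 GB), 5 GB left
disk 4: place f13 (11 GB), 2 GB left
disk 8: place f14 (45 GB), 19 GB left
disk 9: place f15 (39 GB), 25 GB left
disk 6: place f16 (14 GB), 8 GB left
9 disks × 64 GB = 576 GB; used 476 GB; unused 100 GB.

100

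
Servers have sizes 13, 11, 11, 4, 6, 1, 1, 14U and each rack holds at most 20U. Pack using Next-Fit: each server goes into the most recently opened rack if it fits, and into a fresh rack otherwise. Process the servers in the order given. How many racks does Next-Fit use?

5

Put 13U in rack 1; 7U remain.
Put 11U in rack 2; 9U remain.
Put 11U in rack 3; 9U remain.
Put 4U in rack 3; 5U remain.
Put 6U in rack 4; 14U remain.
Put 1U in rack 4; 13U remain.
Put 1U in rack 4; 12U remain.
Put 14U in rack 5; 6U remain.
Final racks: [13] [11] [11,4] [6,1,1] [14].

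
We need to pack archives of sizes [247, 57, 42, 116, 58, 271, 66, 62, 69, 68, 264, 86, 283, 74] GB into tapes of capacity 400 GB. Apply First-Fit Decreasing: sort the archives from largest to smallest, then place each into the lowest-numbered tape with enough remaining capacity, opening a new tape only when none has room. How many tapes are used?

5 tapes

Sorted descending: 283, 271, 264, 247, 116, 86, 74, 69, 68, 66, 62, 58, 57, 42.
Put 283 GB in tape 1; 117 GB remain.
Put 271 GB in tape 2; 129 GB remain.
Put 264 GB in tape 3; 136 GB remain.
Put 247 GB in tape 4; 153 GB remain.
Put 116 GB in tape 1; 1 GB remain.
Put 86 GB in tape 2; 43 GB remain.
Put 74 GB in tape 3; 62 GB remain.
Put 69 GB in tape 4; 84 GB remain.
Put 68 GB in tape 4; 16 GB remain.
Put 66 GB in tape 5; 334 GB remain.
Put 62 GB in tape 3; 0 GB remain.
Put 58 GB in tape 5; 276 GB remain.
Put 57 GB in tape 5; 219 GB remain.
Put 42 GB in tape 2; 1 GB remain.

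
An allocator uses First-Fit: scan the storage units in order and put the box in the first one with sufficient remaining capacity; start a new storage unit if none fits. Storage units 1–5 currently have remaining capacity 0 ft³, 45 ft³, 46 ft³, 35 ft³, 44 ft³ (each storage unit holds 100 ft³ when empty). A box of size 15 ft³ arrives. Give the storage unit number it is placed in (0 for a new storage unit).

2

Storage units with room: storage unit 2 (45 ft³), storage unit 3 (46 ft³), storage unit 4 (35 ft³), storage unit 5 (44 ft³).
The first with room is storage unit 2.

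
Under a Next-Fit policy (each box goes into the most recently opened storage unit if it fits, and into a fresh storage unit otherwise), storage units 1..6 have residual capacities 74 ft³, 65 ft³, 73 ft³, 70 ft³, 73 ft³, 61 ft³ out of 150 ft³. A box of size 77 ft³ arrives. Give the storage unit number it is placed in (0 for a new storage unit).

0

Next-Fit only looks at storage unit 6, which has 61 ft³ free.
77 ft³ does not fit, so a new storage unit is opened.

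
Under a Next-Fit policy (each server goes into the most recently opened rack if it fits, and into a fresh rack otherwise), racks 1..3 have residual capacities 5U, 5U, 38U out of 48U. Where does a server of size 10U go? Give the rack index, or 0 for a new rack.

Next-Fit only looks at rack 3, which has 38U free.
10U fits there.

3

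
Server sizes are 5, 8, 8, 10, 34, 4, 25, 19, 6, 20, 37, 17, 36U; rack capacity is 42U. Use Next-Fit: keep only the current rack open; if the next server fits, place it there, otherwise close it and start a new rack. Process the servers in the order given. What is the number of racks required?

Put 5U in rack 1; 37U remain.
Put 8U in rack 1; 29U remain.
Put 8U in rack 1; 21U remain.
Put 10U in rack 1; 11U remain.
Put 34U in rack 2; 8U remain.
Put 4U in rack 2; 4U remain.
Put 25U in rack 3; 17U remain.
Put 19U in rack 4; 23U remain.
Put 6U in rack 4; 17U remain.
Put 20U in rack 5; 22U remain.
Put 37U in rack 6; 5U remain.
Put 17U in rack 7; 25U remain.
Put 36U in rack 8; 6U remain.
Final racks: [5,8,8,10] [34,4] [25] [19,6] [20] [37] [17] [36].

8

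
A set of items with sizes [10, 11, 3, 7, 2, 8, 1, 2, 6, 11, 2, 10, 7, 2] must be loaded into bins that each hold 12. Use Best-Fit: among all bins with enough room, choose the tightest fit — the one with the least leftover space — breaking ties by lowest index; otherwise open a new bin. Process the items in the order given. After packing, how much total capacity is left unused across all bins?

14

Put 10 in bin 1; 2 remain.
Put 11 in bin 2; 1 remain.
Put 3 in bin 3; 9 remain.
Put 7 in bin 3; 2 remain.
Put 2 in bin 1; 0 remain.
Put 8 in bin 4; 4 remain.
Put 1 in bin 2; 0 remain.
Put 2 in bin 3; 0 remain.
Put 6 in bin 5; 6 remain.
Put 11 in bin 6; 1 remain.
Put 2 in bin 4; 2 remain.
Put 10 in bin 7; 2 remain.
Put 7 in bin 8; 5 remain.
Put 2 in bin 4; 0 remain.
8 bins × 12 = 96; used 82; unused 14.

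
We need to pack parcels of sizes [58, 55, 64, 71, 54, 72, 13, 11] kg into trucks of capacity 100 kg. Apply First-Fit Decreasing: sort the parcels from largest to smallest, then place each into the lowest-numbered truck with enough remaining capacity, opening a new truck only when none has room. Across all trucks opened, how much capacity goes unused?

Sorted descending: 72, 71, 64, 58, 55, 54, 13, 11.
truck 1: place 72 kg, 28 kg left
truck 2: place 71 kg, 29 kg left
truck 3: place 64 kg, 36 kg left
truck 4: place 58 kg, 42 kg left
truck 5: place 55 kg, 45 kg left
truck 6: place 54 kg, 46 kg left
truck 1: place 13 kg, 15 kg left
truck 1: place 11 kg, 4 kg left
6 trucks × 100 kg = 600 kg; used 398 kg; unused 202 kg.

202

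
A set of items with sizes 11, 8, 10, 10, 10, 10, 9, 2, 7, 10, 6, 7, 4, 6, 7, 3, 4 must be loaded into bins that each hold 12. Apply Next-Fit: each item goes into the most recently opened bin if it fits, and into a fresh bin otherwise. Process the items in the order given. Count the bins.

bin 1: place 11, 1 left
bin 2: place 8, 4 left
bin 3: place 10, 2 left
bin 4: place 10, 2 left
bin 5: place 10, 2 left
bin 6: place 10, 2 left
bin 7: place 9, 3 left
bin 7: place 2, 1 left
bin 8: place 7, 5 left
bin 9: place 10, 2 left
bin 10: place 6, 6 left
bin 11: place 7, 5 left
bin 11: place 4, 1 left
bin 12: place 6, 6 left
bin 13: place 7, 5 left
bin 13: place 3, 2 left
bin 14: place 4, 8 left
Final bins: [11] [8] [10] [10] [10] [10] [9,2] [7] [10] [6] [7,4] [6] [7,3] [4].

14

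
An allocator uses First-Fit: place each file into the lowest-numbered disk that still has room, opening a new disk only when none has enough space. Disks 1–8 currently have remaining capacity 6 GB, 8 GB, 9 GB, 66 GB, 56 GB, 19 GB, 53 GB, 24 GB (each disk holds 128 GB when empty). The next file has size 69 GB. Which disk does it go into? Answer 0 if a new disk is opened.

No disk has ≥ 69 GB free, so a new disk is opened.

0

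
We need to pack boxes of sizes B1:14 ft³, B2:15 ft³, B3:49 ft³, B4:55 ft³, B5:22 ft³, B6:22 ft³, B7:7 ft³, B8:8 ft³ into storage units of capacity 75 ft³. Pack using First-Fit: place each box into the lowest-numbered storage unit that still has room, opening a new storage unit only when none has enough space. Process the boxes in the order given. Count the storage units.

3

B1 (14 ft³) → storage unit 1 (remaining 61 ft³)
B2 (15 ft³) → storage unit 1 (remaining 46 ft³)
B3 (49 ft³) → storage unit 2 (remaining 26 ft³)
B4 (55 ft³) → storage unit 3 (remaining 20 ft³)
B5 (22 ft³) → storage unit 1 (remaining 24 ft³)
B6 (22 ft³) → storage unit 1 (remaining 2 ft³)
B7 (7 ft³) → storage unit 2 (remaining 19 ft³)
B8 (8 ft³) → storage unit 2 (remaining 11 ft³)
Final storage units: [14,15,22,22] [49,7,8] [55].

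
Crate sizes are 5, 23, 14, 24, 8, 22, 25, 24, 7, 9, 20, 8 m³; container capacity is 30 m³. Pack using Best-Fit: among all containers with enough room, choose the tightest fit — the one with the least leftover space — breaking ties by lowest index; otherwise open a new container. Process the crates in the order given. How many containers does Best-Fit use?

container 1: place 5 m³, 25 m³ left
container 1: place 23 m³, 2 m³ left
container 2: place 14 m³, 16 m³ left
container 3: place 24 m³, 6 m³ left
container 2: place 8 m³, 8 m³ left
container 4: place 22 m³, 8 m³ left
container 5: place 25 m³, 5 m³ left
container 6: place 24 m³, 6 m³ left
container 2: place 7 m³, 1 m³ left
container 7: place 9 m³, 21 m³ left
container 7: place 20 m³, 1 m³ left
container 4: place 8 m³, 0 m³ left

7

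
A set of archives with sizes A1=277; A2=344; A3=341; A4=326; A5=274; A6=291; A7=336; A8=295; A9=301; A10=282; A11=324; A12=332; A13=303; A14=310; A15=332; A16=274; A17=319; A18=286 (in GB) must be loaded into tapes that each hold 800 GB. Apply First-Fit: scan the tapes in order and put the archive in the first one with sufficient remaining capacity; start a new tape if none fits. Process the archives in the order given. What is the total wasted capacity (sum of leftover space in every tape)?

1653

A1 (277 GB) → tape 1 (remaining 523 GB)
A2 (344 GB) → tape 1 (remaining 179 GB)
A3 (341 GB) → tape 2 (remaining 459 GB)
A4 (326 GB) → tape 2 (remaining 133 GB)
A5 (274 GB) → tape 3 (remaining 526 GB)
A6 (291 GB) → tape 3 (remaining 235 GB)
A7 (336 GB) → tape 4 (remaining 464 GB)
A8 (295 GB) → tape 4 (remaining 169 GB)
A9 (301 GB) → tape 5 (remaining 499 GB)
A10 (282 GB) → tape 5 (remaining 217 GB)
A11 (324 GB) → tape 6 (remaining 476 GB)
A12 (332 GB) → tape 6 (remaining 144 GB)
A13 (303 GB) → tape 7 (remaining 497 GB)
A14 (310 GB) → tape 7 (remaining 187 GB)
A15 (332 GB) → tape 8 (remaining 468 GB)
A16 (274 GB) → tape 8 (remaining 194 GB)
A17 (319 GB) → tape 9 (remaining 481 GB)
A18 (286 GB) → tape 9 (remaining 195 GB)
9 tapes × 800 GB = 7200 GB; used 5547 GB; unused 1653 GB.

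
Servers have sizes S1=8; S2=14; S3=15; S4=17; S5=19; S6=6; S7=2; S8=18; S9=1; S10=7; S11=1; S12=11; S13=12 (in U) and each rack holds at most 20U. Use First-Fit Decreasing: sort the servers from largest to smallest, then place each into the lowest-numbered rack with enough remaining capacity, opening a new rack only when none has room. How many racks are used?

Sorted descending: 19, 18, 17, 15, 14, 12, 11, 8, 7, 6, 2, 1, 1.
19U → rack 1 (remaining 1U)
18U → rack 2 (remaining 2U)
17U → rack 3 (remaining 3U)
15U → rack 4 (remaining 5U)
14U → rack 5 (remaining 6U)
12U → rack 6 (remaining 8U)
11U → rack 7 (remaining 9U)
8U → rack 6 (remaining 0U)
7U → rack 7 (remaining 2U)
6U → rack 5 (remaining 0U)
2U → rack 2 (remaining 0U)
1U → rack 1 (remaining 0U)
1U → rack 3 (remaining 2U)
Final racks: [19,1] [18,2] [17,1] [15] [14,6] [12,8] [11,7].

7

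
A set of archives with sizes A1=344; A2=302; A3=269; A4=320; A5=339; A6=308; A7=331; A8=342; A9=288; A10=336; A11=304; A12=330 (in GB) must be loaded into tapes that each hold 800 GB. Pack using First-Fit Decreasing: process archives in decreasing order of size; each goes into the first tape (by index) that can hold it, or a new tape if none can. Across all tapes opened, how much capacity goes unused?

Sorted descending: 344, 342, 339, 336, 331, 330, 320, 308, 304, 302, 288, 269.
Put 344 GB in tape 1; 456 GB remain.
Put 342 GB in tape 1; 114 GB remain.
Put 339 GB in tape 2; 461 GB remain.
Put 336 GB in tape 2; 125 GB remain.
Put 331 GB in tape 3; 469 GB remain.
Put 330 GB in tape 3; 139 GB remain.
Put 320 GB in tape 4; 480 GB remain.
Put 308 GB in tape 4; 172 GB remain.
Put 304 GB in tape 5; 496 GB remain.
Put 302 GB in tape 5; 194 GB remain.
Put 288 GB in tape 6; 512 GB remain.
Put 269 GB in tape 6; 243 GB remain.
6 tapes × 800 GB = 4800 GB; used 3813 GB; unused 987 GB.

987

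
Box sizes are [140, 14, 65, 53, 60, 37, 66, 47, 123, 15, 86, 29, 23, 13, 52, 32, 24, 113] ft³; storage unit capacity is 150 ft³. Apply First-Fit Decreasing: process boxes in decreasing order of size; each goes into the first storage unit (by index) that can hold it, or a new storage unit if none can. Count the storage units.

7

Sorted descending: 140, 123, 113, 86, 66, 65, 60, 53, 52, 47, 37, 32, 29, 24, 23, 15, 14, 13.
Put 140 ft³ in storage unit 1; 10 ft³ remain.
Put 123 ft³ in storage unit 2; 27 ft³ remain.
Put 113 ft³ in storage unit 3; 37 ft³ remain.
Put 86 ft³ in storage unit 4; 64 ft³ remain.
Put 66 ft³ in storage unit 5; 84 ft³ remain.
Put 65 ft³ in storage unit 5; 19 ft³ remain.
Put 60 ft³ in storage unit 4; 4 ft³ remain.
Put 53 ft³ in storage unit 6; 97 ft³ remain.
Put 52 ft³ in storage unit 6; 45 ft³ remain.
Put 47 ft³ in storage unit 7; 103 ft³ remain.
Put 37 ft³ in storage unit 3; 0 ft³ remain.
Put 32 ft³ in storage unit 6; 13 ft³ remain.
Put 29 ft³ in storage unit 7; 74 ft³ remain.
Put 24 ft³ in storage unit 2; 3 ft³ remain.
Put 23 ft³ in storage unit 7; 51 ft³ remain.
Put 15 ft³ in storage unit 5; 4 ft³ remain.
Put 14 ft³ in storage unit 7; 37 ft³ remain.
Put 13 ft³ in storage unit 6; 0 ft³ remain.
Final storage units: [140] [123,24] [113,37] [86,60] [66,65,15] [53,52,32,13] [47,29,23,14].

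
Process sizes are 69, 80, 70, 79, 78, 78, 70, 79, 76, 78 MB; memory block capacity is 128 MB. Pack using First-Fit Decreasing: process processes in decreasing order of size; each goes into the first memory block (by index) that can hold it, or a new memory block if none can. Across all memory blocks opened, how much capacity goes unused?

Sorted descending: 80, 79, 79, 78, 78, 78, 76, 70, 70, 69.
80 MB → memory block 1 (remaining 48 MB)
79 MB → memory block 2 (remaining 49 MB)
79 MB → memory block 3 (remaining 49 MB)
78 MB → memory block 4 (remaining 50 MB)
78 MB → memory block 5 (remaining 50 MB)
78 MB → memory block 6 (remaining 50 MB)
76 MB → memory block 7 (remaining 52 MB)
70 MB → memory block 8 (remaining 58 MB)
70 MB → memory block 9 (remaining 58 MB)
69 MB → memory block 10 (remaining 59 MB)
10 memory blocks × 128 MB = 1280 MB; used 757 MB; unused 523 MB.

523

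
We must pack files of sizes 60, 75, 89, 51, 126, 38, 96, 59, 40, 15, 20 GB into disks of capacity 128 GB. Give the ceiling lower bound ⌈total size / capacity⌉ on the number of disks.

6

Total size = 60 + 75 + 89 + 51 + 126 + 38 + 96 + 59 + 40 + 15 + 20 = 669 GB.
⌈669 / 128⌉ = 6.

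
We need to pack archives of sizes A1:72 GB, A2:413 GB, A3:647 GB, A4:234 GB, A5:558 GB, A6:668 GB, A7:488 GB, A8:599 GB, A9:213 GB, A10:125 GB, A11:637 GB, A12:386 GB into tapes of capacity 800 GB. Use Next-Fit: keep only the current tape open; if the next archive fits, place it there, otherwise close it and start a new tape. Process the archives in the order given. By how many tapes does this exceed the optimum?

2

Next-Fit: [72,413] [647] [234,558] [668] [488] [599] [213,125] [637] [386] → 9 tapes.
Total size 5040 GB; any packing needs at least ⌈5040/800⌉ = 7 tapes.
An optimal packing achieves that bound: [668,125] [647,72] [637] [599] [558,234] [488,213] [413,386] → 7 tapes.
Excess: 9 − 7 = 2.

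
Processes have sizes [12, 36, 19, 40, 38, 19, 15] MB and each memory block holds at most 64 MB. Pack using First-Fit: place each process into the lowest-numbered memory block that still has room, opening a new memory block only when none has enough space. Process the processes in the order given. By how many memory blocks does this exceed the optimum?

0

First-Fit: [12,36,15] [19,40] [38,19] → 3 memory blocks.
Total size 179 MB; any packing needs at least ⌈179/64⌉ = 3 memory blocks.
So 3 is already optimal.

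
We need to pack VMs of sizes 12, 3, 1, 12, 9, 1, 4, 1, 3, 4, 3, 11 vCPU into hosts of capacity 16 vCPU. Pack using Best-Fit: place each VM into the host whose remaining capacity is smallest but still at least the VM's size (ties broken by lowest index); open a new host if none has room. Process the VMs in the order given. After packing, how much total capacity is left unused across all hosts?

host 1: place 12 vCPU, 4 vCPU left
host 1: place 3 vCPU, 1 vCPU left
host 1: place 1 vCPU, 0 vCPU left
host 2: place 12 vCPU, 4 vCPU left
host 3: place 9 vCPU, 7 vCPU left
host 2: place 1 vCPU, 3 vCPU left
host 3: place 4 vCPU, 3 vCPU left
host 2: place 1 vCPU, 2 vCPU left
host 3: place 3 vCPU, 0 vCPU left
host 4: place 4 vCPU, 12 vCPU left
host 4: place 3 vCPU, 9 vCPU left
host 5: place 11 vCPU, 5 vCPU left
5 hosts × 16 vCPU = 80 vCPU; used 64 vCPU; unused 16 vCPU.

16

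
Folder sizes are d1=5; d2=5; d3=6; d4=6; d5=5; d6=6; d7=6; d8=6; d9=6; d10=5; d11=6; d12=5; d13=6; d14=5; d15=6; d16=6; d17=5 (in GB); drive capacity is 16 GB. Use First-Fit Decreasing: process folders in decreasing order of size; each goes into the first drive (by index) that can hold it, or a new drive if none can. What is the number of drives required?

Sorted descending: 6, 6, 6, 6, 6, 6, 6, 6, 6, 6, 5, 5, 5, 5, 5, 5, 5.
6 GB → drive 1 (remaining 10 GB)
6 GB → drive 1 (remaining 4 GB)
6 GB → drive 2 (remaining 10 GB)
6 GB → drive 2 (remaining 4 GB)
6 GB → drive 3 (remaining 10 GB)
6 GB → drive 3 (remaining 4 GB)
6 GB → drive 4 (remaining 10 GB)
6 GB → drive 4 (remaining 4 GB)
6 GB → drive 5 (remaining 10 GB)
6 GB → drive 5 (remaining 4 GB)
5 GB → drive 6 (remaining 11 GB)
5 GB → drive 6 (remaining 6 GB)
5 GB → drive 6 (remaining 1 GB)
5 GB → drive 7 (remaining 11 GB)
5 GB → drive 7 (remaining 6 GB)
5 GB → drive 7 (remaining 1 GB)
5 GB → drive 8 (remaining 11 GB)
Final drives: [6,6] [6,6] [6,6] [6,6] [6,6] [5,5,5] [5,5,5] [5].

8 drives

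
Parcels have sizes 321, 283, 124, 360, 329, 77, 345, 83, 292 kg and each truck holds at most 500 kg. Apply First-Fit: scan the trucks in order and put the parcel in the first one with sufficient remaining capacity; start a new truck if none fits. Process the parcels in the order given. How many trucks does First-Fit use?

6 trucks

Put 321 kg in truck 1; 179 kg remain.
Put 283 kg in truck 2; 217 kg remain.
Put 124 kg in truck 1; 55 kg remain.
Put 360 kg in truck 3; 140 kg remain.
Put 329 kg in truck 4; 171 kg remain.
Put 77 kg in truck 2; 140 kg remain.
Put 345 kg in truck 5; 155 kg remain.
Put 83 kg in truck 2; 57 kg remain.
Put 292 kg in truck 6; 208 kg remain.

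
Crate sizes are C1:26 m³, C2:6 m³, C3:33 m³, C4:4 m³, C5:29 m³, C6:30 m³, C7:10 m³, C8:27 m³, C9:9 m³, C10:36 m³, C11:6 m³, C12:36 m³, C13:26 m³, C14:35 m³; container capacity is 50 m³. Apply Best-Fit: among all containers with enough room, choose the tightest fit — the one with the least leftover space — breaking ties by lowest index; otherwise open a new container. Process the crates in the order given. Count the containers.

9

Put C1 (26 m³) in container 1; 24 m³ remain.
Put C2 (6 m³) in container 1; 18 m³ remain.
Put C3 (33 m³) in container 2; 17 m³ remain.
Put C4 (4 m³) in container 2; 13 m³ remain.
Put C5 (29 m³) in container 3; 21 m³ remain.
Put C6 (30 m³) in container 4; 20 m³ remain.
Put C7 (10 m³) in container 2; 3 m³ remain.
Put C8 (27 m³) in container 5; 23 m³ remain.
Put C9 (9 m³) in container 1; 9 m³ remain.
Put C10 (36 m³) in container 6; 14 m³ remain.
Put C11 (6 m³) in container 1; 3 m³ remain.
Put C12 (36 m³) in container 7; 14 m³ remain.
Put C13 (26 m³) in container 8; 24 m³ remain.
Put C14 (35 m³) in container 9; 15 m³ remain.
Final containers: [26,6,9,6] [33,4,10] [29] [30] [27] [36] [36] [26] [35].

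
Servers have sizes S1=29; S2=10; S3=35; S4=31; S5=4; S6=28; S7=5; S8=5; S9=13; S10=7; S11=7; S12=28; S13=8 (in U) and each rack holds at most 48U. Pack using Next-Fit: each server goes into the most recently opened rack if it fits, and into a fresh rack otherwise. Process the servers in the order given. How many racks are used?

Put S1 (29U) in rack 1; 19U remain.
Put S2 (10U) in rack 1; 9U remain.
Put S3 (35U) in rack 2; 13U remain.
Put S4 (31U) in rack 3; 17U remain.
Put S5 (4U) in rack 3; 13U remain.
Put S6 (28U) in rack 4; 20U remain.
Put S7 (5U) in rack 4; 15U remain.
Put S8 (5U) in rack 4; 10U remain.
Put S9 (13U) in rack 5; 35U remain.
Put S10 (7U) in rack 5; 28U remain.
Put S11 (7U) in rack 5; 21U remain.
Put S12 (28U) in rack 6; 20U remain.
Put S13 (8U) in rack 6; 12U remain.

6 racks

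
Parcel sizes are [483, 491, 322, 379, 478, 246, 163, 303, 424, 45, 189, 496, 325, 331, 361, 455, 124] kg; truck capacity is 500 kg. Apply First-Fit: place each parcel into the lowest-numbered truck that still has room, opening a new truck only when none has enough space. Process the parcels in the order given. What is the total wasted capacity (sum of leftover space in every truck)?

885

483 kg → truck 1 (remaining 17 kg)
491 kg → truck 2 (remaining 9 kg)
322 kg → truck 3 (remaining 178 kg)
379 kg → truck 4 (remaining 121 kg)
478 kg → truck 5 (remaining 22 kg)
246 kg → truck 6 (remaining 254 kg)
163 kg → truck 3 (remaining 15 kg)
303 kg → truck 7 (remaining 197 kg)
424 kg → truck 8 (remaining 76 kg)
45 kg → truck 4 (remaining 76 kg)
189 kg → truck 6 (remaining 65 kg)
496 kg → truck 9 (remaining 4 kg)
325 kg → truck 10 (remaining 175 kg)
331 kg → truck 11 (remaining 169 kg)
361 kg → truck 12 (remaining 139 kg)
455 kg → truck 13 (remaining 45 kg)
124 kg → truck 7 (remaining 73 kg)
13 trucks × 500 kg = 6500 kg; used 5615 kg; unused 885 kg.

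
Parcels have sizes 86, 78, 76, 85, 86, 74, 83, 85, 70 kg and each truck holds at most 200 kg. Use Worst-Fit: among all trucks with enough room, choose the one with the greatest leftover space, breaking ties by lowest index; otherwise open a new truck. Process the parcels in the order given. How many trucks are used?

Put 86 kg in truck 1; 114 kg remain.
Put 78 kg in truck 1; 36 kg remain.
Put 76 kg in truck 2; 124 kg remain.
Put 85 kg in truck 2; 39 kg remain.
Put 86 kg in truck 3; 114 kg remain.
Put 74 kg in truck 3; 40 kg remain.
Put 83 kg in truck 4; 117 kg remain.
Put 85 kg in truck 4; 32 kg remain.
Put 70 kg in truck 5; 130 kg remain.

5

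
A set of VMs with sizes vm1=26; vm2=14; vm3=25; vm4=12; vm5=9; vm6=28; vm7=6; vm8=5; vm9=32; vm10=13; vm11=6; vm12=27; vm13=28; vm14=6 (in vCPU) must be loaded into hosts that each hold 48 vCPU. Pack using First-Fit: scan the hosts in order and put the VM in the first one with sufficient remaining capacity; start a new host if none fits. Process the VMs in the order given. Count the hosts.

6 hosts

vm1 (26 vCPU) → host 1 (remaining 22 vCPU)
vm2 (14 vCPU) → host 1 (remaining 8 vCPU)
vm3 (25 vCPU) → host 2 (remaining 23 vCPU)
vm4 (12 vCPU) → host 2 (remaining 11 vCPU)
vm5 (9 vCPU) → host 2 (remaining 2 vCPU)
vm6 (28 vCPU) → host 3 (remaining 20 vCPU)
vm7 (6 vCPU) → host 1 (remaining 2 vCPU)
vm8 (5 vCPU) → host 3 (remaining 15 vCPU)
vm9 (32 vCPU) → host 4 (remaining 16 vCPU)
vm10 (13 vCPU) → host 3 (remaining 2 vCPU)
vm11 (6 vCPU) → host 4 (remaining 10 vCPU)
vm12 (27 vCPU) → host 5 (remaining 21 vCPU)
vm13 (28 vCPU) → host 6 (remaining 20 vCPU)
vm14 (6 vCPU) → host 4 (remaining 4 vCPU)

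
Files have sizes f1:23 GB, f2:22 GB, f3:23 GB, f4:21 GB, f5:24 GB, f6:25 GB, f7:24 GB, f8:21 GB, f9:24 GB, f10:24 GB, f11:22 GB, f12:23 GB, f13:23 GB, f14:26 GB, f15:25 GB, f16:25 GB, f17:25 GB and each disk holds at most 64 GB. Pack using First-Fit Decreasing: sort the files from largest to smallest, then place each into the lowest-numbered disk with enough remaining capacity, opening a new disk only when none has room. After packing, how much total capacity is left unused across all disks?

112

Sorted descending: 26, 25, 25, 25, 25, 24, 24, 24, 24, 23, 23, 23, 23, 22, 22, 21, 21.
disk 1: place 26 GB, 38 GB left
disk 1: place 25 GB, 13 GB left
disk 2: place 25 GB, 39 GB left
disk 2: place 25 GB, 14 GB left
disk 3: place 25 GB, 39 GB left
disk 3: place 24 GB, 15 GB left
disk 4: place 24 GB, 40 GB left
disk 4: place 24 GB, 16 GB left
disk 5: place 24 GB, 40 GB left
disk 5: place 23 GB, 17 GB left
disk 6: place 23 GB, 41 GB left
disk 6: place 23 GB, 18 GB left
disk 7: place 23 GB, 41 GB left
disk 7: place 22 GB, 19 GB left
disk 8: place 22 GB, 42 GB left
disk 8: place 21 GB, 21 GB left
disk 8: place 21 GB, 0 GB left
8 disks × 64 GB = 512 GB; used 400 GB; unused 112 GB.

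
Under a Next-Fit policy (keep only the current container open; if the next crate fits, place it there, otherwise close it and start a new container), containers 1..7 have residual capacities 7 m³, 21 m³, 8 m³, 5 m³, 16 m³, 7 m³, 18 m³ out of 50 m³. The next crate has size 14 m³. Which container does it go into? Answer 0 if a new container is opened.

7

Next-Fit only looks at container 7, which has 18 m³ free.
14 m³ fits there.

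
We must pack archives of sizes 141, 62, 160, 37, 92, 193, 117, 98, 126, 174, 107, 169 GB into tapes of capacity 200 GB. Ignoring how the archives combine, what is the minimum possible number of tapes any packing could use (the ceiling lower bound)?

Total size = 141 + 62 + 160 + 37 + 92 + 193 + 117 + 98 + 126 + 174 + 107 + 169 = 1476 GB.
⌈1476 / 200⌉ = 8.

8 tapes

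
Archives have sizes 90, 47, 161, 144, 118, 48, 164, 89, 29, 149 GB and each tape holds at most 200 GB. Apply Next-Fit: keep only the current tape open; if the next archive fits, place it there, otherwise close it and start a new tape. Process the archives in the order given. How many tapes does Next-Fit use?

7

90 GB → tape 1 (remaining 110 GB)
47 GB → tape 1 (remaining 63 GB)
161 GB → tape 2 (remaining 39 GB)
144 GB → tape 3 (remaining 56 GB)
118 GB → tape 4 (remaining 82 GB)
48 GB → tape 4 (remaining 34 GB)
164 GB → tape 5 (remaining 36 GB)
89 GB → tape 6 (remaining 111 GB)
29 GB → tape 6 (remaining 82 GB)
149 GB → tape 7 (remaining 51 GB)
Final tapes: [90,47] [161] [144] [118,48] [164] [89,29] [149].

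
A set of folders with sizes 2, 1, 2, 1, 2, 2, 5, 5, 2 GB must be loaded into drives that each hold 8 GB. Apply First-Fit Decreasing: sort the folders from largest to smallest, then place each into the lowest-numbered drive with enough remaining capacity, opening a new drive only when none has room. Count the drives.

3

Sorted descending: 5, 5, 2, 2, 2, 2, 2, 1, 1.
5 GB → drive 1 (remaining 3 GB)
5 GB → drive 2 (remaining 3 GB)
2 GB → drive 1 (remaining 1 GB)
2 GB → drive 2 (remaining 1 GB)
2 GB → drive 3 (remaining 6 GB)
2 GB → drive 3 (remaining 4 GB)
2 GB → drive 3 (remaining 2 GB)
1 GB → drive 1 (remaining 0 GB)
1 GB → drive 2 (remaining 0 GB)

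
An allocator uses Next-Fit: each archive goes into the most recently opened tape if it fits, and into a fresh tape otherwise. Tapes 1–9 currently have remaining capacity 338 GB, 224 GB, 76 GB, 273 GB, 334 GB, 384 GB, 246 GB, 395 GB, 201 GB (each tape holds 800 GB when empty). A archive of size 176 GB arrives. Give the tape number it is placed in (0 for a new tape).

Next-Fit only looks at tape 9, which has 201 GB free.
176 GB fits there.

9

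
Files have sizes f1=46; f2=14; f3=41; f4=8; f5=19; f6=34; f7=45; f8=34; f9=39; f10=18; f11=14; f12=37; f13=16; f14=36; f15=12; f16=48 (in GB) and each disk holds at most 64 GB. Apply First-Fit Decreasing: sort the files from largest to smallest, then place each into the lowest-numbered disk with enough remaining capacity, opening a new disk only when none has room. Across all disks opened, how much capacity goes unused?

115

Sorted descending: 48, 46, 45, 41, 39, 37, 36, 34, 34, 19, 18, 16, 14, 14, 12, 8.
disk 1: place 48 GB, 16 GB left
disk 2: place 46 GB, 18 GB left
disk 3: place 45 GB, 19 GB left
disk 4: place 41 GB, 23 GB left
disk 5: place 39 GB, 25 GB left
disk 6: place 37 GB, 27 GB left
disk 7: place 36 GB, 28 GB left
disk 8: place 34 GB, 30 GB left
disk 9: place 34 GB, 30 GB left
disk 3: place 19 GB, 0 GB left
disk 2: place 18 GB, 0 GB left
disk 1: place 16 GB, 0 GB left
disk 4: place 14 GB, 9 GB left
disk 5: place 14 GB, 11 GB left
disk 6: place 12 GB, 15 GB left
disk 4: place 8 GB, 1 GB left
9 disks × 64 GB = 576 GB; used 461 GB; unused 115 GB.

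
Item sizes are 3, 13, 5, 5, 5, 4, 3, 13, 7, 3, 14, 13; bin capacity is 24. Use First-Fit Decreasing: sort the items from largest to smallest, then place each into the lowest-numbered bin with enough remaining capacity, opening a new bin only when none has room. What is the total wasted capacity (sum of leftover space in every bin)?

Sorted descending: 14, 13, 13, 13, 7, 5, 5, 5, 4, 3, 3, 3.
bin 1: place 14, 10 left
bin 2: place 13, 11 left
bin 3: place 13, 11 left
bin 4: place 13, 11 left
bin 1: place 7, 3 left
bin 2: place 5, 6 left
bin 2: place 5, 1 left
bin 3: place 5, 6 left
bin 3: place 4, 2 left
bin 1: place 3, 0 left
bin 4: place 3, 8 left
bin 4: place 3, 5 left
4 bins × 24 = 96; used 88; unused 8.

8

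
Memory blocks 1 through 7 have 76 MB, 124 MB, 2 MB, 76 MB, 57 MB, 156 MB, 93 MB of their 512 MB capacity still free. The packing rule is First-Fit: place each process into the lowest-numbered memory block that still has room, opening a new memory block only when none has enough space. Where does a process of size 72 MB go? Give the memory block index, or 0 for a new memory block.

1

Memory blocks with room: memory block 1 (76 MB), memory block 2 (124 MB), memory block 4 (76 MB), memory block 6 (156 MB), memory block 7 (93 MB).
The first with room is memory block 1.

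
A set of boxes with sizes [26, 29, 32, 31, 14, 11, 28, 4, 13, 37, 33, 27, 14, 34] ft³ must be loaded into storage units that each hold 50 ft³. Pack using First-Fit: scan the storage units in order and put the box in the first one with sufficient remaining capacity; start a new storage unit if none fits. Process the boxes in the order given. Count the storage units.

9 storage units

26 ft³ → storage unit 1 (remaining 24 ft³)
29 ft³ → storage unit 2 (remaining 21 ft³)
32 ft³ → storage unit 3 (remaining 18 ft³)
31 ft³ → storage unit 4 (remaining 19 ft³)
14 ft³ → storage unit 1 (remaining 10 ft³)
11 ft³ → storage unit 2 (remaining 10 ft³)
28 ft³ → storage unit 5 (remaining 22 ft³)
4 ft³ → storage unit 1 (remaining 6 ft³)
13 ft³ → storage unit 3 (remaining 5 ft³)
37 ft³ → storage unit 6 (remaining 13 ft³)
33 ft³ → storage unit 7 (remaining 17 ft³)
27 ft³ → storage unit 8 (remaining 23 ft³)
14 ft³ → storage unit 4 (remaining 5 ft³)
34 ft³ → storage unit 9 (remaining 16 ft³)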